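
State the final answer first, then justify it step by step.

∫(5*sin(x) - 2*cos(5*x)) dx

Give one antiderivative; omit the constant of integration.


The answer is -2*sin(5*x)/5 - 5*cos(x).
Step 1. Rewrite: now ∫(5*sin(x)) dx + ∫(-2*cos(5*x)) dx.
Step 2. Evaluate the standard form: now -5*cos(x) + ∫(-2*cos(5*x)) dx.
Step 3. Evaluate the standard form: now -2*sin(5*x)/5 - 5*cos(x).
Answer: -2*sin(5*x)/5 - 5*cos(x).


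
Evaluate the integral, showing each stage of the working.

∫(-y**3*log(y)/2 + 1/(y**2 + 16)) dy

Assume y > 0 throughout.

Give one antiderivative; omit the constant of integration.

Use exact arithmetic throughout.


Step 1. Rewrite: now ∫(-y**3*log(y)/2) dy + ∫(1/(y**2 + 16)) dy.
Step 2. Evaluate the standard form: now atan(y/4)/4 + ∫(-y**3*log(y)/2) dy.
Step 3. Integrate ∫(-y**3*log(y)/2) dy by parts with u = log(y), dv = (-y**3/2) dy, so v = -y**4/8 [assuming y > 0]: now -y**4*log(y)/8 + atan(y/4)/4 + ∫(y**3/8) dy.
Step 4. Evaluate the standard form: now -y**4*log(y)/8 + y**4/32 + atan(y/4)/4.
Answer: -y**4*log(y)/8 + y**4/32 + atan(y/4)/4.


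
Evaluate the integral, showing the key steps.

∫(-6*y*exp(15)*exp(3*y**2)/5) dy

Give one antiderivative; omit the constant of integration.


Step 1. Substitute u = y**2 + 5, turning ∫(-6*y*exp(15)*exp(3*y**2)/5) dy into ∫(-3*exp(3*u)/5) du: now ∫(-3*exp(3*u)/5) du.
Step 2. Evaluate the standard form: now -exp(3*u)/5.
Step 3. Substitute back u = y**2 + 5: now -exp(3*y**2 + 15)/5.
Answer: -exp(3*y**2 + 15)/5.


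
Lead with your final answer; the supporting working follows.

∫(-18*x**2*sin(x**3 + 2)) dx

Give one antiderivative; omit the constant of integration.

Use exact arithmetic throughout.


The answer is 6*cos(x**3 + 2).
Step 1. Substitute u = x**3 + 2, turning ∫(-18*x**2*sin(x**3 + 2)) dx into ∫(-6*sin(u)) du: now ∫(-6*sin(u)) du.
Step 2. Evaluate the standard form: now 6*cos(u).
Step 3. Substitute back u = x**3 + 2: now 6*cos(x**3 + 2).
Answer: 6*cos(x**3 + 2).


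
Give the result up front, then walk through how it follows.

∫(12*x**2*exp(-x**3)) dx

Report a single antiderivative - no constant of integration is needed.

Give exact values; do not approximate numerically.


The answer is -4*exp(-x**3).
Step 1. Substitute u = x**3, turning ∫(12*x**2*exp(-x**3)) dx into ∫(4*exp(-u)) du: now ∫(4*exp(-u)) du.
Step 2. Evaluate the standard form: now -4*exp(-u).
Step 3. Substitute back u = x**3: now -4*exp(-x**3).
Answer: -4*exp(-x**3).


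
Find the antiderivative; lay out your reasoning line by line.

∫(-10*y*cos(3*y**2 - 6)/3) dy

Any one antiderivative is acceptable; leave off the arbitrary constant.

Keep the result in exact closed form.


Step 1. Substitute u = y**2 - 2, turning ∫(-10*y*cos(3*y**2 - 6)/3) dy into ∫(-5*cos(3*u)/3) du: now ∫(-5*cos(3*u)/3) du.
Step 2. Evaluate the standard form: now -5*sin(3*u)/9.
Step 3. Substitute back u = y**2 - 2: now -5*sin(3*y**2 - 6)/9.
Answer: -5*sin(3*y**2 - 6)/9.


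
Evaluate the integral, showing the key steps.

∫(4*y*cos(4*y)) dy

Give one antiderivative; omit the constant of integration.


Step 1. Integrate ∫(4*y*cos(4*y)) dy by parts with u = y, dv = (4*cos(4*y)) dy, so v = sin(4*y): now y*sin(4*y) + ∫(-sin(4*y)) dy.
Step 2. Evaluate the standard form: now y*sin(4*y) + cos(4*y)/4.
Answer: y*sin(4*y) + cos(4*y)/4.


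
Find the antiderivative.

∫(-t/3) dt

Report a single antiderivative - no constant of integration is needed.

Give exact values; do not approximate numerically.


Answer: -t**2/6.


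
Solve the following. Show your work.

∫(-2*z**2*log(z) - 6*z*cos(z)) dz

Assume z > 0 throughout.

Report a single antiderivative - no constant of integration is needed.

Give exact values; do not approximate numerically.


Step 1. Rewrite: now ∫(-6*z*cos(z)) dz + ∫(-2*z**2*log(z)) dz.
Step 2. Integrate ∫(-6*z*cos(z)) dz by parts with u = z, dv = (-6*cos(z)) dz, so v = -6*sin(z): now -6*z*sin(z) + ∫(-2*z**2*log(z)) dz + ∫(6*sin(z)) dz.
Step 3. Evaluate the standard form: now -6*z*sin(z) - 6*cos(z) + ∫(-2*z**2*log(z)) dz.
Step 4. Integrate ∫(-2*z**2*log(z)) dz by parts with u = log(z), dv = (-2*z**2) dz, so v = -2*z**3/3 [assuming z > 0]: now -2*z**3*log(z)/3 - 6*z*sin(z) - 6*cos(z) + ∫(2*z**2/3) dz.
Step 5. Evaluate the standard form: now -2*z**3*log(z)/3 + 2*z**3/9 - 6*z*sin(z) - 6*cos(z).
Answer: -2*z**3*log(z)/3 + 2*z**3/9 - 6*z*sin(z) - 6*cos(z).


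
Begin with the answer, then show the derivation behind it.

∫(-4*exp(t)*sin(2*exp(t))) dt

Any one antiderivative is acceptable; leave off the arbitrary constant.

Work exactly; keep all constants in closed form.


The answer is 2*cos(2*exp(t)).
Step 1. Substitute u = exp(t), turning ∫(-4*exp(t)*sin(2*exp(t))) dt into ∫(-4*sin(2*u)) du: now ∫(-4*sin(2*u)) du.
Step 2. Evaluate the standard form: now 2*cos(2*u).
Step 3. Substitute back u = exp(t): now 2*cos(2*exp(t)).
Answer: 2*cos(2*exp(t)).


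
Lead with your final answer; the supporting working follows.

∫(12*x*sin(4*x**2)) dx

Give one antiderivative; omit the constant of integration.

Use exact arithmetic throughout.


The answer is -3*cos(4*x**2)/2.
Step 1. Substitute u = x**2, turning ∫(12*x*sin(4*x**2)) dx into ∫(6*sin(4*u)) du: now ∫(6*sin(4*u)) du.
Step 2. Evaluate the standard form: now -3*cos(4*u)/2.
Step 3. Substitute back u = x**2: now -3*cos(4*x**2)/2.
Answer: -3*cos(4*x**2)/2.


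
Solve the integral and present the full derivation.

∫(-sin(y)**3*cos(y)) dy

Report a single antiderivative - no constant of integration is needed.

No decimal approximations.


Step 1. Substitute u = sin(y), turning ∫(-sin(y)**3*cos(y)) dy into ∫(-u**3) du: now ∫(-u**3) du.
Step 2. Evaluate the standard form: now -u**4/4.
Step 3. Substitute back u = sin(y): now -sin(y)**4/4.
Answer: -sin(y)**4/4.


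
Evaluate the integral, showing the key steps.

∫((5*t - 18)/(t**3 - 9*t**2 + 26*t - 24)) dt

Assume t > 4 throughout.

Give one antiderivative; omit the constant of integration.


Step 1. Decompose ∫((5*t - 18)/(t**3 - 9*t**2 + 26*t - 24)) dt by partial fractions, (5*t - 18)/(t**3 - 9*t**2 + 26*t - 24) = -4/(t - 2) + 3/(t - 3) + 1/(t - 4): now ∫(1/(t - 4)) dt + ∫(3/(t - 3)) dt + ∫(-4/(t - 2)) dt.
Step 2. Evaluate the standard form [assuming t > 2]: now -4*log(t - 2) + ∫(1/(t - 4)) dt + ∫(3/(t - 3)) dt.
Step 3. Evaluate the standard form [assuming t > 3]: now 3*log(t - 3) - 4*log(t - 2) + ∫(1/(t - 4)) dt.
Step 4. Evaluate the standard form [assuming t > 4]: now log(t - 4) + 3*log(t - 3) - 4*log(t - 2).
Answer: log(t - 4) + 3*log(t - 3) - 4*log(t - 2).


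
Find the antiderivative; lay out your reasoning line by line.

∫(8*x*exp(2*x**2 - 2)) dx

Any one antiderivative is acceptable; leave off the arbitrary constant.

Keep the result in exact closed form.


Step 1. Substitute u = x**2 - 1, turning ∫(8*x*exp(2*x**2 - 2)) dx into ∫(4*exp(2*u)) du: now ∫(4*exp(2*u)) du.
Step 2. Evaluate the standard form: now 2*exp(2*u).
Step 3. Substitute back u = x**2 - 1: now 2*exp(2*x**2 - 2).
Answer: 2*exp(2*x**2 - 2).


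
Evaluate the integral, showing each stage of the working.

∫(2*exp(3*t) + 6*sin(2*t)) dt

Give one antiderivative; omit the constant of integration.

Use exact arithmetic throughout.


Step 1. Rewrite: now ∫(2*exp(3*t)) dt + ∫(6*sin(2*t)) dt.
Step 2. Evaluate the standard form: now -3*cos(2*t) + ∫(2*exp(3*t)) dt.
Step 3. Evaluate the standard form: now 2*exp(3*t)/3 - 3*cos(2*t).
Answer: 2*exp(3*t)/3 - 3*cos(2*t).


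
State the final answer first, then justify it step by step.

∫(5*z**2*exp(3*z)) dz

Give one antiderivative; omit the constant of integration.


The answer is 5*z**2*exp(3*z)/3 - 10*z*exp(3*z)/9 + 10*exp(3*z)/27.
Step 1. Integrate ∫(5*z**2*exp(3*z)) dz by parts with u = z**2, dv = (5*exp(3*z)) dz, so v = 5*exp(3*z)/3: now 5*z**2*exp(3*z)/3 + ∫(-10*z*exp(3*z)/3) dz.
Step 2. Integrate ∫(-10*z*exp(3*z)/3) dz by parts with u = z, dv = (-10*exp(3*z)/3) dz, so v = -10*exp(3*z)/9: now 5*z**2*exp(3*z)/3 - 10*z*exp(3*z)/9 + ∫(10*exp(3*z)/9) dz.
Step 3. Evaluate the standard form: now 5*z**2*exp(3*z)/3 - 10*z*exp(3*z)/9 + 10*exp(3*z)/27.
Answer: 5*z**2*exp(3*z)/3 - 10*z*exp(3*z)/9 + 10*exp(3*z)/27.


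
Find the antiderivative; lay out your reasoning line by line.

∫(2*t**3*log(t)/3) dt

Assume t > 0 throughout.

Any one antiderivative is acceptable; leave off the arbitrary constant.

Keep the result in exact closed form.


Step 1. Integrate ∫(2*t**3*log(t)/3) dt by parts with u = log(t), dv = (2*t**3/3) dt, so v = t**4/6 [assuming t > 0]: now t**4*log(t)/6 + ∫(-t**3/6) dt.
Step 2. Evaluate the standard form: now t**4*log(t)/6 - t**4/24.
Answer: t**4*log(t)/6 - t**4/24.


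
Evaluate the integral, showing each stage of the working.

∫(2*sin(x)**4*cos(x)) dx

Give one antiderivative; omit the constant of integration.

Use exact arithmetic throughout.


Step 1. Substitute u = sin(x), turning ∫(2*sin(x)**4*cos(x)) dx into ∫(2*u**4) du: now ∫(2*u**4) du.
Step 2. Evaluate the standard form: now 2*u**5/5.
Step 3. Substitute back u = sin(x): now 2*sin(x)**5/5.
Answer: 2*sin(x)**5/5.


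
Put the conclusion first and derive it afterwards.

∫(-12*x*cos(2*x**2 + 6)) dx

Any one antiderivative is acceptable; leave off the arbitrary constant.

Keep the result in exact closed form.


The answer is -3*sin(2*x**2 + 6).
Step 1. Substitute u = x**2 + 3, turning ∫(-12*x*cos(2*x**2 + 6)) dx into ∫(-6*cos(2*u)) du: now ∫(-6*cos(2*u)) du.
Step 2. Evaluate the standard form: now -3*sin(2*u).
Step 3. Substitute back u = x**2 + 3: now -3*sin(2*x**2 + 6).
Answer: -3*sin(2*x**2 + 6).


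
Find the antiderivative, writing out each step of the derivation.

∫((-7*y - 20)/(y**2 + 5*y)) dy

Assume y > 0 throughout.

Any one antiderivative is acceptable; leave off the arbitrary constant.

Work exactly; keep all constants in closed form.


Step 1. Decompose ∫((-7*y - 20)/(y**2 + 5*y)) dy by partial fractions, (-7*y - 20)/(y**2 + 5*y) = -3/(y + 5) - 4/y: now ∫(-4/y) dy + ∫(-3/(y + 5)) dy.
Step 2. Evaluate the standard form [assuming y > -5]: now -3*log(y + 5) + ∫(-4/y) dy.
Step 3. Evaluate the standard form [assuming y > 0]: now -4*log(y) - 3*log(y + 5).
Answer: -4*log(y) - 3*log(y + 5).


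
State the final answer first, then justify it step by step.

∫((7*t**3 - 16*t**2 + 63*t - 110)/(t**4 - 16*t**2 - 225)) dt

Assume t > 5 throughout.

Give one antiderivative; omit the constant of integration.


The answer is 2*log(t - 5) + 5*log(t + 5) - atan(t/3)/3.
Step 1. Decompose ∫((7*t**3 - 16*t**2 + 63*t - 110)/(t**4 - 16*t**2 - 225)) dt by partial fractions, (7*t**3 - 16*t**2 + 63*t - 110)/(t**4 - 16*t**2 - 225) = -1/(t**2 + 9) + 5/(t + 5) + 2/(t - 5): now ∫(2/(t - 5)) dt + ∫(5/(t + 5)) dt + ∫(-1/(t**2 + 9)) dt.
Step 2. Evaluate the standard form [assuming t > 5]: now 2*log(t - 5) + ∫(5/(t + 5)) dt + ∫(-1/(t**2 + 9)) dt.
Step 3. Evaluate the standard form [assuming t > -5]: now 2*log(t - 5) + 5*log(t + 5) + ∫(-1/(t**2 + 9)) dt.
Step 4. Evaluate the standard form: now 2*log(t - 5) + 5*log(t + 5) - atan(t/3)/3.
Answer: 2*log(t - 5) + 5*log(t + 5) - atan(t/3)/3.


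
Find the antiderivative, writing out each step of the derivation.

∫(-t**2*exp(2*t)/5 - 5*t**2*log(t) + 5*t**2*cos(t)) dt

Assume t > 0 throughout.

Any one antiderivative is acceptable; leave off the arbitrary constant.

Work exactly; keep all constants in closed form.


Step 1. Rewrite: now ∫(-t**2*exp(2*t)/5) dt + ∫(-5*t**2*log(t)) dt + ∫(5*t**2*cos(t)) dt.
Step 2. Integrate ∫(-5*t**2*log(t)) dt by parts with u = log(t), dv = (-5*t**2) dt, so v = -5*t**3/3 [assuming t > 0]: now -5*t**3*log(t)/3 + ∫(5*t**2/3) dt + ∫(-t**2*exp(2*t)/5) dt + ∫(5*t**2*cos(t)) dt.
Step 3. Evaluate the standard form: now -5*t**3*log(t)/3 + 5*t**3/9 + ∫(-t**2*exp(2*t)/5) dt + ∫(5*t**2*cos(t)) dt.
Step 4. Integrate ∫(-t**2*exp(2*t)/5) dt by parts with u = t**2, dv = (-exp(2*t)/5) dt, so v = -exp(2*t)/10: now -5*t**3*log(t)/3 + 5*t**3/9 - t**2*exp(2*t)/10 + ∫(t*exp(2*t)/5) dt + ∫(5*t**2*cos(t)) dt.
Step 5. Integrate ∫(t*exp(2*t)/5) dt by parts with u = t, dv = (exp(2*t)/5) dt, so v = exp(2*t)/10: now -5*t**3*log(t)/3 + 5*t**3/9 - t**2*exp(2*t)/10 + t*exp(2*t)/10 + ∫(5*t**2*cos(t)) dt + ∫(-exp(2*t)/10) dt.
Step 6. Evaluate the standard form: now -5*t**3*log(t)/3 + 5*t**3/9 - t**2*exp(2*t)/10 + t*exp(2*t)/10 - exp(2*t)/20 + ∫(5*t**2*cos(t)) dt.
Step 7. Integrate ∫(5*t**2*cos(t)) dt by parts with u = t**2, dv = (5*cos(t)) dt, so v = 5*sin(t): now -5*t**3*log(t)/3 + 5*t**3/9 - t**2*exp(2*t)/10 + 5*t**2*sin(t) + t*exp(2*t)/10 - exp(2*t)/20 + ∫(-10*t*sin(t)) dt.
Step 8. Integrate ∫(-10*t*sin(t)) dt by parts with u = t, dv = (-10*sin(t)) dt, so v = 10*cos(t): now -5*t**3*log(t)/3 + 5*t**3/9 - t**2*exp(2*t)/10 + 5*t**2*sin(t) + t*exp(2*t)/10 + 10*t*cos(t) - exp(2*t)/20 + ∫(-10*cos(t)) dt.
Step 9. Evaluate the standard form: now -5*t**3*log(t)/3 + 5*t**3/9 - t**2*exp(2*t)/10 + 5*t**2*sin(t) + t*exp(2*t)/10 + 10*t*cos(t) - exp(2*t)/20 - 10*sin(t).
Answer: -5*t**3*log(t)/3 + 5*t**3/9 - t**2*exp(2*t)/10 + 5*t**2*sin(t) + t*exp(2*t)/10 + 10*t*cos(t) - exp(2*t)/20 - 10*sin(t).


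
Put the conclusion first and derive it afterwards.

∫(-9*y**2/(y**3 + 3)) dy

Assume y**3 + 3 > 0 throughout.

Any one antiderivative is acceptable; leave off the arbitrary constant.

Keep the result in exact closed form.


The answer is -3*log(y**3 + 3).
Step 1. Substitute u = y**3 + 3, turning ∫(-9*y**2/(y**3 + 3)) dy into ∫(-3/u) du: now ∫(-3/u) du.
Step 2. Evaluate the standard form [assuming u > 0]: now -3*log(u).
Step 3. Substitute back u = y**3 + 3: now -3*log(y**3 + 3).
Answer: -3*log(y**3 + 3).


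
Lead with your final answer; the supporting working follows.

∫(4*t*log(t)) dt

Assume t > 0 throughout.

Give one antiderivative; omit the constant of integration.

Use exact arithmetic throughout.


The answer is 2*t**2*log(t) - t**2.
Step 1. Integrate ∫(4*t*log(t)) dt by parts with u = log(t), dv = (4*t) dt, so v = 2*t**2 [assuming t > 0]: now 2*t**2*log(t) + ∫(-2*t) dt.
Step 2. Evaluate the standard form: now 2*t**2*log(t) - t**2.
Answer: 2*t**2*log(t) - t**2.


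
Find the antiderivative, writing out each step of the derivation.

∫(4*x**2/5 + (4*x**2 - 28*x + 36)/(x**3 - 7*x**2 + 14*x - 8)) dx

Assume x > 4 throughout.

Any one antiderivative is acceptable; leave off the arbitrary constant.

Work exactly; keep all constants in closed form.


Step 1. Rewrite: now ∫(4*x**2/5) dx + ∫((4*x**2 - 28*x + 36)/(x**3 - 7*x**2 + 14*x - 8)) dx.
Step 2. Decompose ∫((4*x**2 - 28*x + 36)/(x**3 - 7*x**2 + 14*x - 8)) dx by partial fractions, (4*x**2 - 28*x + 36)/(x**3 - 7*x**2 + 14*x - 8) = 4/(x - 1) + 2/(x - 2) - 2/(x - 4): now ∫(4*x**2/5) dx + ∫(-2/(x - 4)) dx + ∫(2/(x - 2)) dx + ∫(4/(x - 1)) dx.
Step 3. Evaluate the standard form [assuming x > 4]: now -2*log(x - 4) + ∫(4*x**2/5) dx + ∫(2/(x - 2)) dx + ∫(4/(x - 1)) dx.
Step 4. Evaluate the standard form [assuming x > 1]: now -2*log(x - 4) + 4*log(x - 1) + ∫(4*x**2/5) dx + ∫(2/(x - 2)) dx.
Step 5. Evaluate the standard form [assuming x > 2]: now -2*log(x - 4) + 2*log(x - 2) + 4*log(x - 1) + ∫(4*x**2/5) dx.
Step 6. Evaluate the standard form: now 4*x**3/15 - 2*log(x - 4) + 2*log(x - 2) + 4*log(x - 1).
Answer: 4*x**3/15 - 2*log(x - 4) + 2*log(x - 2) + 4*log(x - 1).


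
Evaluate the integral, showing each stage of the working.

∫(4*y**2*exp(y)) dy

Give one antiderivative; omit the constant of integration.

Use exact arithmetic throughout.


Step 1. Integrate ∫(4*y**2*exp(y)) dy by parts with u = y**2, dv = (4*exp(y)) dy, so v = 4*exp(y): now 4*y**2*exp(y) + ∫(-8*y*exp(y)) dy.
Step 2. Integrate ∫(-8*y*exp(y)) dy by parts with u = y, dv = (-8*exp(y)) dy, so v = -8*exp(y): now 4*y**2*exp(y) - 8*y*exp(y) + ∫(8*exp(y)) dy.
Step 3. Evaluate the standard form: now 4*y**2*exp(y) - 8*y*exp(y) + 8*exp(y).
Answer: 4*y**2*exp(y) - 8*y*exp(y) + 8*exp(y).


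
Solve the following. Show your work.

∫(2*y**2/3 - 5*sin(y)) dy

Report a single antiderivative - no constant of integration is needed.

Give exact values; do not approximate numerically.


Step 1. Rewrite: now ∫(2*y**2/3) dy + ∫(-5*sin(y)) dy.
Step 2. Evaluate the standard form: now 5*cos(y) + ∫(2*y**2/3) dy.
Step 3. Evaluate the standard form: now 2*y**3/9 + 5*cos(y).
Answer: 2*y**3/9 + 5*cos(y).


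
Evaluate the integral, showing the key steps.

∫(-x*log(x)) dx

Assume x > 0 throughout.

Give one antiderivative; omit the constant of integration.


Step 1. Integrate ∫(-x*log(x)) dx by parts with u = log(x), dv = (-x) dx, so v = -x**2/2 [assuming x > 0]: now -x**2*log(x)/2 + ∫(x/2) dx.
Step 2. Evaluate the standard form: now -x**2*log(x)/2 + x**2/4.
Answer: -x**2*log(x)/2 + x**2/4.


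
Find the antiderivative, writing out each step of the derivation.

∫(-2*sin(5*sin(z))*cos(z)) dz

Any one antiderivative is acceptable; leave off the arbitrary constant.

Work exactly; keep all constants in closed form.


Step 1. Substitute u = sin(z), turning ∫(-2*sin(5*sin(z))*cos(z)) dz into ∫(-2*sin(5*u)) du: now ∫(-2*sin(5*u)) du.
Step 2. Evaluate the standard form: now 2*cos(5*u)/5.
Step 3. Substitute back u = sin(z): now 2*cos(5*sin(z))/5.
Answer: 2*cos(5*sin(z))/5.


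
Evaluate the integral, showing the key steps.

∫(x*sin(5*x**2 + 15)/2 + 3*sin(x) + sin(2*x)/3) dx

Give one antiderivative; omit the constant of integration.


Step 1. Rewrite: now ∫(x*sin(5*x**2 + 15)/2) dx + ∫(3*sin(x)) dx + ∫(sin(2*x)/3) dx.
Step 2. Evaluate the standard form: now -3*cos(x) + ∫(x*sin(5*x**2 + 15)/2) dx + ∫(sin(2*x)/3) dx.
Step 3. Substitute u = x**2 + 3, turning ∫(x*sin(5*x**2 + 15)/2) dx into ∫(sin(5*u)/4) du: now -3*cos(x) + ∫(sin(5*u)/4) du + ∫(sin(2*x)/3) dx.
Step 4. Evaluate the standard form: now -cos(5*u)/20 - 3*cos(x) + ∫(sin(2*x)/3) dx.
Step 5. Substitute back u = x**2 + 3: now -3*cos(x) - cos(5*x**2 + 15)/20 + ∫(sin(2*x)/3) dx.
Step 6. Evaluate the standard form: now -3*cos(x) - cos(2*x)/6 - cos(5*x**2 + 15)/20.
Answer: -3*cos(x) - cos(2*x)/6 - cos(5*x**2 + 15)/20.


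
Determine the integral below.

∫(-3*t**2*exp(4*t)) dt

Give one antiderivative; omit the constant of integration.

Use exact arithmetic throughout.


Answer: -3*t**2*exp(4*t)/4 + 3*t*exp(4*t)/8 - 3*exp(4*t)/32.


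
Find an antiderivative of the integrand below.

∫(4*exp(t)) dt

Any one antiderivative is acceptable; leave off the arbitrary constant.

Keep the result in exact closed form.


Answer: 4*exp(t).


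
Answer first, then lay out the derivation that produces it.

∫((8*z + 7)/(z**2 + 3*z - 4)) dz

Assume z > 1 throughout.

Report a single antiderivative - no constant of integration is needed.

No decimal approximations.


The answer is 3*log(z - 1) + 5*log(z + 4).
Step 1. Decompose ∫((8*z + 7)/(z**2 + 3*z - 4)) dz by partial fractions, (8*z + 7)/(z**2 + 3*z - 4) = 5/(z + 4) + 3/(z - 1): now ∫(3/(z - 1)) dz + ∫(5/(z + 4)) dz.
Step 2. Evaluate the standard form [assuming z > 1]: now 3*log(z - 1) + ∫(5/(z + 4)) dz.
Step 3. Evaluate the standard form [assuming z > -4]: now 3*log(z - 1) + 5*log(z + 4).
Answer: 3*log(z - 1) + 5*log(z + 4).


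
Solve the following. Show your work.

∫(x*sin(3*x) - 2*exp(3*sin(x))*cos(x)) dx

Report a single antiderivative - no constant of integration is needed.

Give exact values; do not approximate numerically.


Step 1. Rewrite: now ∫(x*sin(3*x)) dx + ∫(-2*exp(3*sin(x))*cos(x)) dx.
Step 2. Integrate ∫(x*sin(3*x)) dx by parts with u = x, dv = (sin(3*x)) dx, so v = -cos(3*x)/3: now -x*cos(3*x)/3 + ∫(-2*exp(3*sin(x))*cos(x)) dx + ∫(cos(3*x)/3) dx.
Step 3. Evaluate the standard form: now -x*cos(3*x)/3 + sin(3*x)/9 + ∫(-2*exp(3*sin(x))*cos(x)) dx.
Step 4. Substitute u = sin(x), turning ∫(-2*exp(3*sin(x))*cos(x)) dx into ∫(-2*exp(3*u)) du: now -x*cos(3*x)/3 + sin(3*x)/9 + ∫(-2*exp(3*u)) du.
Step 5. Evaluate the standard form: now -x*cos(3*x)/3 - 2*exp(3*u)/3 + sin(3*x)/9.
Step 6. Substitute back u = sin(x): now -x*cos(3*x)/3 - 2*exp(3*sin(x))/3 + sin(3*x)/9.
Answer: -x*cos(3*x)/3 - 2*exp(3*sin(x))/3 + sin(3*x)/9.


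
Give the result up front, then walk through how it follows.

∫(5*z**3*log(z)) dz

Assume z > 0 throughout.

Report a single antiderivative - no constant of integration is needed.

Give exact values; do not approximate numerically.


The answer is 5*z**4*log(z)/4 - 5*z**4/16.
Step 1. Integrate ∫(5*z**3*log(z)) dz by parts with u = log(z), dv = (5*z**3) dz, so v = 5*z**4/4 [assuming z > 0]: now 5*z**4*log(z)/4 + ∫(-5*z**3/4) dz.
Step 2. Evaluate the standard form: now 5*z**4*log(z)/4 - 5*z**4/16.
Answer: 5*z**4*log(z)/4 - 5*z**4/16.


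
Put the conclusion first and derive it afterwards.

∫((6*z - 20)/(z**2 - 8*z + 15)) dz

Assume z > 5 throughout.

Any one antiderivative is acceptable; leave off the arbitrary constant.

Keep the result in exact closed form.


The answer is 5*log(z - 5) + log(z - 3).
Step 1. Decompose ∫((6*z - 20)/(z**2 - 8*z + 15)) dz by partial fractions, (6*z - 20)/(z**2 - 8*z + 15) = 1/(z - 3) + 5/(z - 5): now ∫(5/(z - 5)) dz + ∫(1/(z - 3)) dz.
Step 2. Evaluate the standard form [assuming z > 3]: now log(z - 3) + ∫(5/(z - 5)) dz.
Step 3. Evaluate the standard form [assuming z > 5]: now 5*log(z - 5) + log(z - 3).
Answer: 5*log(z - 5) + log(z - 3).


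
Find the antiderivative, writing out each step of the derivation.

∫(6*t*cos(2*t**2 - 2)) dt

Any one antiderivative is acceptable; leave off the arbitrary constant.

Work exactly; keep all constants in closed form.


Step 1. Substitute u = t**2 - 1, turning ∫(6*t*cos(2*t**2 - 2)) dt into ∫(3*cos(2*u)) du: now ∫(3*cos(2*u)) du.
Step 2. Evaluate the standard form: now 3*sin(2*u)/2.
Step 3. Substitute back u = t**2 - 1: now 3*sin(2*t**2 - 2)/2.
Answer: 3*sin(2*t**2 - 2)/2.


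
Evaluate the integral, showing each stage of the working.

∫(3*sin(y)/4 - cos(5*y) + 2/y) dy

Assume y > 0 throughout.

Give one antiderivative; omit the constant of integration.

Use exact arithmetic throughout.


Step 1. Rewrite: now ∫(2/y) dy + ∫(3*sin(y)/4) dy + ∫(-cos(5*y)) dy.
Step 2. Evaluate the standard form: now -sin(5*y)/5 + ∫(2/y) dy + ∫(3*sin(y)/4) dy.
Step 3. Evaluate the standard form [assuming y > 0]: now 2*log(y) - sin(5*y)/5 + ∫(3*sin(y)/4) dy.
Step 4. Evaluate the standard form: now 2*log(y) - sin(5*y)/5 - 3*cos(y)/4.
Answer: 2*log(y) - sin(5*y)/5 - 3*cos(y)/4.


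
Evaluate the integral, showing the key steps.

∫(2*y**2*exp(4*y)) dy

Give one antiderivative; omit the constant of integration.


Step 1. Integrate ∫(2*y**2*exp(4*y)) dy by parts with u = y**2, dv = (2*exp(4*y)) dy, so v = exp(4*y)/2: now y**2*exp(4*y)/2 + ∫(-y*exp(4*y)) dy.
Step 2. Integrate ∫(-y*exp(4*y)) dy by parts with u = y, dv = (-exp(4*y)) dy, so v = -exp(4*y)/4: now y**2*exp(4*y)/2 - y*exp(4*y)/4 + ∫(exp(4*y)/4) dy.
Step 3. Evaluate the standard form: now y**2*exp(4*y)/2 - y*exp(4*y)/4 + exp(4*y)/16.
Answer: y**2*exp(4*y)/2 - y*exp(4*y)/4 + exp(4*y)/16.


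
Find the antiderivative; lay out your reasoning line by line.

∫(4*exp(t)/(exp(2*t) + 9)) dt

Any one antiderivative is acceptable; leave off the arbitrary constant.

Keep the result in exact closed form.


Step 1. Substitute u = exp(t), turning ∫(4*exp(t)/(exp(2*t) + 9)) dt into ∫(4/(u**2 + 9)) du: now ∫(4/(u**2 + 9)) du.
Step 2. Evaluate the standard form: now 4*atan(u/3)/3.
Step 3. Substitute back u = exp(t): now 4*atan(exp(t)/3)/3.
Answer: 4*atan(exp(t)/3)/3.


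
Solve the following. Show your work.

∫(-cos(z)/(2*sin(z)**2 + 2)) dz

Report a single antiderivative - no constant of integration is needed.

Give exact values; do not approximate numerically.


Step 1. Substitute u = sin(z), turning ∫(-cos(z)/(2*sin(z)**2 + 2)) dz into ∫(-1/(2*(u**2 + 1))) du: now ∫(-1/(2*(u**2 + 1))) du.
Step 2. Evaluate the standard form: now -atan(u)/2.
Step 3. Substitute back u = sin(z): now -atan(sin(z))/2.
Answer: -atan(sin(z))/2.


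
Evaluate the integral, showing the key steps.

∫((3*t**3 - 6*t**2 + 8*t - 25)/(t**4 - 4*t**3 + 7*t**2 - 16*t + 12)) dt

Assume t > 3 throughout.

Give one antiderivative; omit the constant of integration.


Step 1. Decompose ∫((3*t**3 - 6*t**2 + 8*t - 25)/(t**4 - 4*t**3 + 7*t**2 - 16*t + 12)) dt by partial fractions, (3*t**3 - 6*t**2 + 8*t - 25)/(t**4 - 4*t**3 + 7*t**2 - 16*t + 12) = 1/(t**2 + 4) + 2/(t - 1) + 1/(t - 3): now ∫(1/(t - 3)) dt + ∫(2/(t - 1)) dt + ∫(1/(t**2 + 4)) dt.
Step 2. Evaluate the standard form [assuming t > 1]: now 2*log(t - 1) + ∫(1/(t - 3)) dt + ∫(1/(t**2 + 4)) dt.
Step 3. Evaluate the standard form [assuming t > 3]: now log(t - 3) + 2*log(t - 1) + ∫(1/(t**2 + 4)) dt.
Step 4. Evaluate the standard form: now log(t - 3) + 2*log(t - 1) + atan(t/2)/2.
Answer: log(t - 3) + 2*log(t - 1) + atan(t/2)/2.


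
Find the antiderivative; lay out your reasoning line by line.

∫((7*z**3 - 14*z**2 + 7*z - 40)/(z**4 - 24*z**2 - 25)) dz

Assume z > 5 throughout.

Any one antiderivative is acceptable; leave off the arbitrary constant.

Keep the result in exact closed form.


Step 1. Decompose ∫((7*z**3 - 14*z**2 + 7*z - 40)/(z**4 - 24*z**2 - 25)) dz by partial fractions, (7*z**3 - 14*z**2 + 7*z - 40)/(z**4 - 24*z**2 - 25) = 1/(z**2 + 1) + 5/(z + 5) + 2/(z - 5): now ∫(2/(z - 5)) dz + ∫(5/(z + 5)) dz + ∫(1/(z**2 + 1)) dz.
Step 2. Evaluate the standard form [assuming z > -5]: now 5*log(z + 5) + ∫(2/(z - 5)) dz + ∫(1/(z**2 + 1)) dz.
Step 3. Evaluate the standard form [assuming z > 5]: now 2*log(z - 5) + 5*log(z + 5) + ∫(1/(z**2 + 1)) dz.
Step 4. Evaluate the standard form: now 2*log(z - 5) + 5*log(z + 5) + atan(z).
Answer: 2*log(z - 5) + 5*log(z + 5) + atan(z).


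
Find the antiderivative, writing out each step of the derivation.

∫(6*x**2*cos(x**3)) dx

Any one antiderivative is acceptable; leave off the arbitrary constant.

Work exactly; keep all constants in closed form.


Step 1. Substitute u = x**3, turning ∫(6*x**2*cos(x**3)) dx into ∫(2*cos(u)) du: now ∫(2*cos(u)) du.
Step 2. Evaluate the standard form: now 2*sin(u).
Step 3. Substitute back u = x**3: now 2*sin(x**3).
Answer: 2*sin(x**3).


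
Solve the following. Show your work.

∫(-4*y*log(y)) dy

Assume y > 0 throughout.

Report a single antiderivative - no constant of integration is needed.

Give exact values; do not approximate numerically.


Step 1. Integrate ∫(-4*y*log(y)) dy by parts with u = log(y), dv = (-4*y) dy, so v = -2*y**2 [assuming y > 0]: now -2*y**2*log(y) + ∫(2*y) dy.
Step 2. Evaluate the standard form: now -2*y**2*log(y) + y**2.
Answer: -2*y**2*log(y) + y**2.


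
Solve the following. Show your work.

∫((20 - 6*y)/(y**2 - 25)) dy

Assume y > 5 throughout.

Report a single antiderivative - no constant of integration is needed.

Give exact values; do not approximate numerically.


Step 1. Decompose ∫((20 - 6*y)/(y**2 - 25)) dy by partial fractions, (20 - 6*y)/(y**2 - 25) = -5/(y + 5) - 1/(y - 5): now ∫(-1/(y - 5)) dy + ∫(-5/(y + 5)) dy.
Step 2. Evaluate the standard form [assuming y > 5]: now -log(y - 5) + ∫(-5/(y + 5)) dy.
Step 3. Evaluate the standard form [assuming y > -5]: now -log(y - 5) - 5*log(y + 5).
Answer: -log(y - 5) - 5*log(y + 5).


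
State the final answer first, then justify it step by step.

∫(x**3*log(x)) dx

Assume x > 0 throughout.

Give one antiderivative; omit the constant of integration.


The answer is x**4*log(x)/4 - x**4/16.
Step 1. Integrate ∫(x**3*log(x)) dx by parts with u = log(x), dv = (x**3) dx, so v = x**4/4 [assuming x > 0]: now x**4*log(x)/4 + ∫(-x**3/4) dx.
Step 2. Evaluate the standard form: now x**4*log(x)/4 - x**4/16.
Answer: x**4*log(x)/4 - x**4/16.


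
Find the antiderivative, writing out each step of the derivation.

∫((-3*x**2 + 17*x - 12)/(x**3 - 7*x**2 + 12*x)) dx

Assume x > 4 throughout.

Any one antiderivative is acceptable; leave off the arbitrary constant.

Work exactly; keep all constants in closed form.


Step 1. Decompose ∫((-3*x**2 + 17*x - 12)/(x**3 - 7*x**2 + 12*x)) dx by partial fractions, (-3*x**2 + 17*x - 12)/(x**3 - 7*x**2 + 12*x) = -4/(x - 3) + 2/(x - 4) - 1/x: now ∫(-1/x) dx + ∫(2/(x - 4)) dx + ∫(-4/(x - 3)) dx.
Step 2. Evaluate the standard form [assuming x > 0]: now -log(x) + ∫(2/(x - 4)) dx + ∫(-4/(x - 3)) dx.
Step 3. Evaluate the standard form [assuming x > 3]: now -log(x) - 4*log(x - 3) + ∫(2/(x - 4)) dx.
Step 4. Evaluate the standard form [assuming x > 4]: now -log(x) + 2*log(x - 4) - 4*log(x - 3).
Answer: -log(x) + 2*log(x - 4) - 4*log(x - 3).


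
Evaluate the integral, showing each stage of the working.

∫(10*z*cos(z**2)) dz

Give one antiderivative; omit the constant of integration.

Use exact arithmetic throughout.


Step 1. Substitute u = z**2, turning ∫(10*z*cos(z**2)) dz into ∫(5*cos(u)) du: now ∫(5*cos(u)) du.
Step 2. Evaluate the standard form: now 5*sin(u).
Step 3. Substitute back u = z**2: now 5*sin(z**2).
Answer: 5*sin(z**2).


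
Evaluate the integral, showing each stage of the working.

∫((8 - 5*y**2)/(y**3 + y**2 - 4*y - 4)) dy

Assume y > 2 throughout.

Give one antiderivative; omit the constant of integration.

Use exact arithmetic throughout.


Step 1. Decompose ∫((8 - 5*y**2)/(y**3 + y**2 - 4*y - 4)) dy by partial fractions, (8 - 5*y**2)/(y**3 + y**2 - 4*y - 4) = -3/(y + 2) - 1/(y + 1) - 1/(y - 2): now ∫(-1/(y - 2)) dy + ∫(-1/(y + 1)) dy + ∫(-3/(y + 2)) dy.
Step 2. Evaluate the standard form [assuming y > -1]: now -log(y + 1) + ∫(-1/(y - 2)) dy + ∫(-3/(y + 2)) dy.
Step 3. Evaluate the standard form [assuming y > 2]: now -log(y - 2) - log(y + 1) + ∫(-3/(y + 2)) dy.
Step 4. Evaluate the standard form [assuming y > -2]: now -log(y - 2) - log(y + 1) - 3*log(y + 2).
Answer: -log(y - 2) - log(y + 1) - 3*log(y + 2).


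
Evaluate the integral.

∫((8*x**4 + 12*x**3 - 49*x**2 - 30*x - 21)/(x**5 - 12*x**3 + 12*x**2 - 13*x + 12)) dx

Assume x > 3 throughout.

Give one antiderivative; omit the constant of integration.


Answer: 3*log(x - 3) + 4*log(x - 1) + log(x + 4) + 3*atan(x).


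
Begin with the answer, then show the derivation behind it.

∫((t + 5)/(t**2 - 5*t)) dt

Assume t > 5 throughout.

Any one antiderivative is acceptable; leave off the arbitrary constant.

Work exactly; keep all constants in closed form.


The answer is -log(t) + 2*log(t - 5).
Step 1. Decompose ∫((t + 5)/(t**2 - 5*t)) dt by partial fractions, (t + 5)/(t**2 - 5*t) = 2/(t - 5) - 1/t: now ∫(-1/t) dt + ∫(2/(t - 5)) dt.
Step 2. Evaluate the standard form [assuming t > 5]: now 2*log(t - 5) + ∫(-1/t) dt.
Step 3. Evaluate the standard form [assuming t > 0]: now -log(t) + 2*log(t - 5).
Answer: -log(t) + 2*log(t - 5).


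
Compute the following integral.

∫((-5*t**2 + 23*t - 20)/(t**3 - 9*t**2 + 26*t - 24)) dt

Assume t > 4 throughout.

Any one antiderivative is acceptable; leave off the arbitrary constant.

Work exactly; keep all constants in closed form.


Answer: -4*log(t - 4) - 4*log(t - 3) + 3*log(t - 2).


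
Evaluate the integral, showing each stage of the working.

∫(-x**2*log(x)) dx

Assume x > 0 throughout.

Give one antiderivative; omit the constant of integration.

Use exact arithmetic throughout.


Step 1. Integrate ∫(-x**2*log(x)) dx by parts with u = log(x), dv = (-x**2) dx, so v = -x**3/3 [assuming x > 0]: now -x**3*log(x)/3 + ∫(x**2/3) dx.
Step 2. Evaluate the standard form: now -x**3*log(x)/3 + x**3/9.
Answer: -x**3*log(x)/3 + x**3/9.


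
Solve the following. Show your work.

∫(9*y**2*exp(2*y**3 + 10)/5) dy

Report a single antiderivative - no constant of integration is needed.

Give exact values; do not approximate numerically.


Step 1. Substitute u = y**3 + 5, turning ∫(9*y**2*exp(2*y**3 + 10)/5) dy into ∫(3*exp(2*u)/5) du: now ∫(3*exp(2*u)/5) du.
Step 2. Evaluate the standard form: now 3*exp(2*u)/10.
Step 3. Substitute back u = y**3 + 5: now 3*exp(2*y**3 + 10)/10.
Answer: 3*exp(2*y**3 + 10)/10.


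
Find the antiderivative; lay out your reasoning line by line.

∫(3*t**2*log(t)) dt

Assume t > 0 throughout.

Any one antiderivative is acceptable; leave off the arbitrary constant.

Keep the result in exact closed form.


Step 1. Integrate ∫(3*t**2*log(t)) dt by parts with u = log(t), dv = (3*t**2) dt, so v = t**3 [assuming t > 0]: now t**3*log(t) + ∫(-t**2) dt.
Step 2. Evaluate the standard form: now t**3*log(t) - t**3/3.
Answer: t**3*log(t) - t**3/3.


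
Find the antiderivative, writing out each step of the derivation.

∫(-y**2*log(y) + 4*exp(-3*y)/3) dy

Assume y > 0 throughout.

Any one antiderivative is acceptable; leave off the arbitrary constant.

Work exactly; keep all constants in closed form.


Step 1. Rewrite: now ∫(-y**2*log(y)) dy + ∫(4*exp(-3*y)/3) dy.
Step 2. Evaluate the standard form: now ∫(-y**2*log(y)) dy - 4*exp(-3*y)/9.
Step 3. Integrate ∫(-y**2*log(y)) dy by parts with u = log(y), dv = (-y**2) dy, so v = -y**3/3 [assuming y > 0]: now -y**3*log(y)/3 + ∫(y**2/3) dy - 4*exp(-3*y)/9.
Step 4. Evaluate the standard form: now -y**3*log(y)/3 + y**3/9 - 4*exp(-3*y)/9.
Answer: -y**3*log(y)/3 + y**3/9 - 4*exp(-3*y)/9.


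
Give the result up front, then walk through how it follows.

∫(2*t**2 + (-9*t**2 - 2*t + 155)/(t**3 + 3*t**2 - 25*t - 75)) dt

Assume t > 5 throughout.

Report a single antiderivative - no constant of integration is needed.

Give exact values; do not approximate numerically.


The answer is 2*t**3/3 - log(t - 5) - 5*log(t + 3) - 3*log(t + 5).
Step 1. Rewrite: now ∫(2*t**2) dt + ∫((-9*t**2 - 2*t + 155)/(t**3 + 3*t**2 - 25*t - 75)) dt.
Step 2. Evaluate the standard form: now 2*t**3/3 + ∫((-9*t**2 - 2*t + 155)/(t**3 + 3*t**2 - 25*t - 75)) dt.
Step 3. Decompose ∫((-9*t**2 - 2*t + 155)/(t**3 + 3*t**2 - 25*t - 75)) dt by partial fractions, (-9*t**2 - 2*t + 155)/(t**3 + 3*t**2 - 25*t - 75) = -3/(t + 5) - 5/(t + 3) - 1/(t - 5): now 2*t**3/3 + ∫(-1/(t - 5)) dt + ∫(-5/(t + 3)) dt + ∫(-3/(t + 5)) dt.
Step 4. Evaluate the standard form [assuming t > -3]: now 2*t**3/3 - 5*log(t + 3) + ∫(-1/(t - 5)) dt + ∫(-3/(t + 5)) dt.
Step 5. Evaluate the standard form [assuming t > 5]: now 2*t**3/3 - log(t - 5) - 5*log(t + 3) + ∫(-3/(t + 5)) dt.
Step 6. Evaluate the standard form [assuming t > -5]: now 2*t**3/3 - log(t - 5) - 5*log(t + 3) - 3*log(t + 5).
Answer: 2*t**3/3 - log(t - 5) - 5*log(t + 3) - 3*log(t + 5).


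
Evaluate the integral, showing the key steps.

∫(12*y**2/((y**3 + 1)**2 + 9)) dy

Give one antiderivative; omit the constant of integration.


Step 1. Substitute u = y**3 + 1, turning ∫(12*y**2/((y**3 + 1)**2 + 9)) dy into ∫(4/(u**2 + 9)) du: now ∫(4/(u**2 + 9)) du.
Step 2. Evaluate the standard form: now 4*atan(u/3)/3.
Step 3. Substitute back u = y**3 + 1: now 4*atan(y**3/3 + 1/3)/3.
Answer: 4*atan(y**3/3 + 1/3)/3.


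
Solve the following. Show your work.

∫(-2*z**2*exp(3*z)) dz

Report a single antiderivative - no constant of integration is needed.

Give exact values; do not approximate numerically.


Step 1. Integrate ∫(-2*z**2*exp(3*z)) dz by parts with u = z**2, dv = (-2*exp(3*z)) dz, so v = -2*exp(3*z)/3: now -2*z**2*exp(3*z)/3 + ∫(4*z*exp(3*z)/3) dz.
Step 2. Integrate ∫(4*z*exp(3*z)/3) dz by parts with u = z, dv = (4*exp(3*z)/3) dz, so v = 4*exp(3*z)/9: now -2*z**2*exp(3*z)/3 + 4*z*exp(3*z)/9 + ∫(-4*exp(3*z)/9) dz.
Step 3. Evaluate the standard form: now -2*z**2*exp(3*z)/3 + 4*z*exp(3*z)/9 - 4*exp(3*z)/27.
Answer: -2*z**2*exp(3*z)/3 + 4*z*exp(3*z)/9 - 4*exp(3*z)/27.


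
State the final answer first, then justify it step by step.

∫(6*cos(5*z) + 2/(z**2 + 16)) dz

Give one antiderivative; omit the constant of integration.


The answer is 6*sin(5*z)/5 + atan(z/4)/2.
Step 1. Rewrite: now ∫(2/(z**2 + 16)) dz + ∫(6*cos(5*z)) dz.
Step 2. Evaluate the standard form: now atan(z/4)/2 + ∫(6*cos(5*z)) dz.
Step 3. Evaluate the standard form: now 6*sin(5*z)/5 + atan(z/4)/2.
Answer: 6*sin(5*z)/5 + atan(z/4)/2.


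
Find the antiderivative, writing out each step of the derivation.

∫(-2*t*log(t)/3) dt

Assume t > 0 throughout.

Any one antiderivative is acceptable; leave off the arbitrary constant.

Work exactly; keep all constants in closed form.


Step 1. Integrate ∫(-2*t*log(t)/3) dt by parts with u = log(t), dv = (-2*t/3) dt, so v = -t**2/3 [assuming t > 0]: now -t**2*log(t)/3 + ∫(t/3) dt.
Step 2. Evaluate the standard form: now -t**2*log(t)/3 + t**2/6.
Answer: -t**2*log(t)/3 + t**2/6.


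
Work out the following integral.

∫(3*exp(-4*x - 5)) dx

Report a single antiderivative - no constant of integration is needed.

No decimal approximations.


Answer: -3*exp(-4*x - 5)/4.


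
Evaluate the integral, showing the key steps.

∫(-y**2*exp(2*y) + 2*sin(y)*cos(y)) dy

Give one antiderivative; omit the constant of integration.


Step 1. Rewrite: now ∫(-y**2*exp(2*y)) dy + ∫(2*sin(y)*cos(y)) dy.
Step 2. Substitute u = sin(y), turning ∫(2*sin(y)*cos(y)) dy into ∫(2*u) du: now ∫(2*u) du + ∫(-y**2*exp(2*y)) dy.
Step 3. Evaluate the standard form: now u**2 + ∫(-y**2*exp(2*y)) dy.
Step 4. Substitute back u = sin(y): now sin(y)**2 + ∫(-y**2*exp(2*y)) dy.
Step 5. Integrate ∫(-y**2*exp(2*y)) dy by parts with u = y**2, dv = (-exp(2*y)) dy, so v = -exp(2*y)/2: now -y**2*exp(2*y)/2 + sin(y)**2 + ∫(y*exp(2*y)) dy.
Step 6. Integrate ∫(y*exp(2*y)) dy by parts with u = y, dv = (exp(2*y)) dy, so v = exp(2*y)/2: now -y**2*exp(2*y)/2 + y*exp(2*y)/2 + sin(y)**2 + ∫(-exp(2*y)/2) dy.
Step 7. Evaluate the standard form: now -y**2*exp(2*y)/2 + y*exp(2*y)/2 - exp(2*y)/4 + sin(y)**2.
Answer: -y**2*exp(2*y)/2 + y*exp(2*y)/2 - exp(2*y)/4 + sin(y)**2.


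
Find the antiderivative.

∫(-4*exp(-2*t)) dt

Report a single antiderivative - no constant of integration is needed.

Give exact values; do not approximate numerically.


Answer: 2*exp(-2*t).


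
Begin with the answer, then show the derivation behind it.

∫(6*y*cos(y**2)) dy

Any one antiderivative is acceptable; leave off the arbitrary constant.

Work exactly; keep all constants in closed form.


The answer is 3*sin(y**2).
Step 1. Substitute u = y**2, turning ∫(6*y*cos(y**2)) dy into ∫(3*cos(u)) du: now ∫(3*cos(u)) du.
Step 2. Evaluate the standard form: now 3*sin(u).
Step 3. Substitute back u = y**2: now 3*sin(y**2).
Answer: 3*sin(y**2).


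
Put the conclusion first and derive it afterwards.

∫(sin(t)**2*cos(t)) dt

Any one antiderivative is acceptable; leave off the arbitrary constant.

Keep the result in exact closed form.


The answer is sin(t)**3/3.
Step 1. Substitute u = sin(t), turning ∫(sin(t)**2*cos(t)) dt into ∫(u**2) du: now ∫(u**2) du.
Step 2. Evaluate the standard form: now u**3/3.
Step 3. Substitute back u = sin(t): now sin(t)**3/3.
Answer: sin(t)**3/3.


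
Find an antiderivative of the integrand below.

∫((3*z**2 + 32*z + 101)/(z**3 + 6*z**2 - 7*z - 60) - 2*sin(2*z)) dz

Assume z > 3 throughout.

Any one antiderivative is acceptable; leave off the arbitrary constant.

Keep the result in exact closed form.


Answer: 4*log(z - 3) - 3*log(z + 4) + 2*log(z + 5) + cos(2*z).


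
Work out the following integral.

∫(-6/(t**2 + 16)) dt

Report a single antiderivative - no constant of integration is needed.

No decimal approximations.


Answer: -3*atan(t/4)/2.


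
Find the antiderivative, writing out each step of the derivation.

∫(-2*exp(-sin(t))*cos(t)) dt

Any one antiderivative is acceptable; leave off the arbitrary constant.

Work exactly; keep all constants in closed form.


Step 1. Substitute u = sin(t), turning ∫(-2*exp(-sin(t))*cos(t)) dt into ∫(-2*exp(-u)) du: now ∫(-2*exp(-u)) du.
Step 2. Evaluate the standard form: now 2*exp(-u).
Step 3. Substitute back u = sin(t): now 2*exp(-sin(t)).
Answer: 2*exp(-sin(t)).


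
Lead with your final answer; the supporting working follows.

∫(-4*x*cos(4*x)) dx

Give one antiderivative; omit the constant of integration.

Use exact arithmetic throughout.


The answer is -x*sin(4*x) - cos(4*x)/4.
Step 1. Integrate ∫(-4*x*cos(4*x)) dx by parts with u = x, dv = (-4*cos(4*x)) dx, so v = -sin(4*x): now -x*sin(4*x) + ∫(sin(4*x)) dx.
Step 2. Evaluate the standard form: now -x*sin(4*x) - cos(4*x)/4.
Answer: -x*sin(4*x) - cos(4*x)/4.
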